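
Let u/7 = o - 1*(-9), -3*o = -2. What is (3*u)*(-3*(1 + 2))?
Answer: -1827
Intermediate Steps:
o = ⅔ (o = -⅓*(-2) = ⅔ ≈ 0.66667)
u = 203/3 (u = 7*(⅔ - 1*(-9)) = 7*(⅔ + 9) = 7*(29/3) = 203/3 ≈ 67.667)
(3*u)*(-3*(1 + 2)) = (3*(203/3))*(-3*(1 + 2)) = 203*(-3*3) = 203*(-9) = -1827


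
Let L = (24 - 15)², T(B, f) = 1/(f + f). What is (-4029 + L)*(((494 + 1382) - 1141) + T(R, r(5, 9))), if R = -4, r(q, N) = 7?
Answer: -2902062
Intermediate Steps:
T(B, f) = 1/(2*f)
L = 81 (L = 9² = 81)
(-4029 + L)*(((494 + 1382) - 1141) + T(R, r(5, 9))) = (-4029 + 81)*(((494 + 1382) - 1141) + (½)/7) = -3948*((1876 - 1141) + (½)*(⅐)) = -3948*(735 + 1/14) = -3948*10291/14 = -2902062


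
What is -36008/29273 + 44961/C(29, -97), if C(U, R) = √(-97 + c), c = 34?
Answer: -36008/29273 - 2141*I*√7 ≈ -1.2301 - 5664.6*I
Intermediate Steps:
C(U, R) = 3*I*√7 (C(U, R) = √(-97 + 34) = √(-63) = 3*I*√7)
-36008/29273 + 44961/C(29, -97) = -36008/29273 + 44961/((3*I*√7)) = -36008*1/29273 + 44961*(-I*√7/21) = -36008/29273 - 2141*I*√7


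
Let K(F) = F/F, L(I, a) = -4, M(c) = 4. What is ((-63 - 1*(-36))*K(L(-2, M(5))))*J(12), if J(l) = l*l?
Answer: -3888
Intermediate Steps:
J(l) = l**2
K(F) = 1
((-63 - 1*(-36))*K(L(-2, M(5))))*J(12) = ((-63 - 1*(-36))*1)*12**2 = ((-63 + 36)*1)*144 = -27*1*144 = -27*144 = -3888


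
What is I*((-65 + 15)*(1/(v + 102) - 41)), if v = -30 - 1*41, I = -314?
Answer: -19939000/31 ≈ -6.4319e+5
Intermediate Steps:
v = -71 (v = -30 - 41 = -71)
I*((-65 + 15)*(1/(v + 102) - 41)) = -314*(-65 + 15)*(1/(-71 + 102) - 41) = -(-15700)*(1/31 - 41) = -(-15700)*(-1270)/31 = -314*63500/31 = -19939000/31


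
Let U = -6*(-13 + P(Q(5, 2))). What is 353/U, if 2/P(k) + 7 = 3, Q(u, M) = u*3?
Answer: 353/81 ≈ 4.3580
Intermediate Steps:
Q(u, M) = 3*u
P(k) = -½ (P(k) = 2/(-7 + 3) = 2/(-4) = 2*(-¼) = -½)
U = 81 (U = -6*(-13 - ½) = -6*(-27/2) = 81)
353/U = 353/81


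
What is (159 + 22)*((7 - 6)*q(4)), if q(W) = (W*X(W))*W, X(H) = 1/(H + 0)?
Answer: 724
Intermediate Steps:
X(H) = 1/H
q(W) = W (q(W) = (W/W)*W = 1*W = W)
(159 + 22)*((7 - 6)*q(4)) = (159 + 22)*((7 - 6)*4) = 181*(1*4) = 181*4 = 724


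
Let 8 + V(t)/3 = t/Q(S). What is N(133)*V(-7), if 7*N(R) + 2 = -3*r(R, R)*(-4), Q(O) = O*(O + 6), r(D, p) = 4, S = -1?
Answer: -4554/35 ≈ -130.11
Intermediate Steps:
Q(O) = O*(6 + O)
N(R) = 46/7 (N(R) = -2/7 + (-3*4*(-4))/7 = -2/7 + (-12*(-4))/7 = -2/7 + (⅐)*48 = -2/7 + 48/7 = 46/7)
V(t) = -24 - 3*t/5 (V(t) = -24 + 3*(t/((-(6 - 1)))) = -24 + 3*(t/((-1*5))) = -24 + 3*(t/(-5)) = -24 + 3*(t*(-⅕)) = -24 + 3*(-t/5) = -24 - 3*t/5)
N(133)*V(-7) = 46*(-24 - ⅗*(-7))/7 = 46*(-24 + 21/5)/7 = (46/7)*(-99/5) = -4554/35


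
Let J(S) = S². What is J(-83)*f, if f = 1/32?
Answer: 6889/32 ≈ 215.28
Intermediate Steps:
f = 1/32 ≈ 0.031250
J(-83)*f = (-83)²*(1/32) = 6889*(1/32) = 6889/32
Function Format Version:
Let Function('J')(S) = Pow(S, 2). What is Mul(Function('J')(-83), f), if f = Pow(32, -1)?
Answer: Rational(6889, 32) ≈ 215.28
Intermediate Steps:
f = Rational(1, 32) ≈ 0.031250
Mul(Function('J')(-83), f) = Mul(Pow(-83, 2), Rational(1, 32)) = Mul(6889, Rational(1, 32)) = Rational(6889, 32)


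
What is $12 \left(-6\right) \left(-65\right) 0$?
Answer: $0$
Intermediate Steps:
$12 \left(-6\right) \left(-65\right) 0 = \left(-72\right) \left(-65\right) 0 = 4680 \cdot 0 = 0$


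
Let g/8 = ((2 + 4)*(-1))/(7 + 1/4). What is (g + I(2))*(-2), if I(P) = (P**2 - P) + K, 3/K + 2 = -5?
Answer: 2050/203 ≈ 10.099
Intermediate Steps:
K = -3/7 (K = 3/(-2 - 5) = 3/(-7) = 3*(-1/7) = -3/7 ≈ -0.42857)
I(P) = -3/7 + P**2 - P (I(P) = (P**2 - P) - 3/7 = -3/7 + P**2 - P)
g = -192/29 (g = 8*(((2 + 4)*(-1))/(7 + 1/4)) = 8*((6*(-1))/(7 + 1/4)) = 8*(-6/29/4) = 8*(-6*4/29) = 8*(-24/29) = -192/29 ≈ -6.6207)
(g + I(2))*(-2) = (-192/29 + (-3/7 + 2**2 - 1*2))*(-2) = (-192/29 + (-3/7 + 4 - 2))*(-2) = (-192/29 + 11/7)*(-2) = -1025/203*(-2) = 2050/203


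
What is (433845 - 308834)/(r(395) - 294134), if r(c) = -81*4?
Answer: -125011/294458 ≈ -0.42455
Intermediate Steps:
r(c) = -324
(433845 - 308834)/(r(395) - 294134) = (433845 - 308834)/(-324 - 294134) = 125011/(-294458) = 125011*(-1/294458) = -125011/294458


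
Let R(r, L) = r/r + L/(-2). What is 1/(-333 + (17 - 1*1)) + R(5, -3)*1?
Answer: 1583/634 ≈ 2.4968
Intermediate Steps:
R(r, L) = 1 - L/2 (R(r, L) = 1 + L*(-½) = 1 - L/2)
1/(-333 + (17 - 1*1)) + R(5, -3)*1 = 1/(-333 + (17 - 1*1)) + (1 - ½*(-3))*1 = 1/(-333 + (17 - 1)) + (1 + 3/2)*1 = 1/(-333 + 16) + (5/2)*1 = 1/(-317) + 5/2 = -1/317 + 5/2 = 1583/634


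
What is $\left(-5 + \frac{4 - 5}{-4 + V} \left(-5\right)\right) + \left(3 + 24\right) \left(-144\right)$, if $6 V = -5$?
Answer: $- \frac{112927}{29} \approx -3894.0$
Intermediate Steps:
$V = - \frac{5}{6}$ ($V = \frac{1}{6} \left(-5\right) = - \frac{5}{6} \approx -0.83333$)
$\left(-5 + \frac{4 - 5}{-4 + V} \left(-5\right)\right) + \left(3 + 24\right) \left(-144\right) = \left(-5 + \frac{4 - 5}{-4 - \frac{5}{6}} \left(-5\right)\right) + \left(3 + 24\right) \left(-144\right) = \left(-5 + - \frac{1}{- \frac{29}{6}} \left(-5\right)\right) + 27 \left(-144\right) = \left(-5 + \left(-1\right) \left(- \frac{6}{29}\right) \left(-5\right)\right) - 3888 = \left(-5 + \frac{6}{29} \left(-5\right)\right) - 3888 = \left(-5 - \frac{30}{29}\right) - 3888 = - \frac{175}{29} - 3888 = - \frac{112927}{29}$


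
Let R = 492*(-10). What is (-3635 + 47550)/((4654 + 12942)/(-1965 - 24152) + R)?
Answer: -1146928055/128513236 ≈ -8.9246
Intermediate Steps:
R = -4920
(-3635 + 47550)/((4654 + 12942)/(-1965 - 24152) + R) = (-3635 + 47550)/((4654 + 12942)/(-1965 - 24152) - 4920) = 43915/(17596/(-26117) - 4920) = 43915/(17596*(-1/26117) - 4920) = 43915/(-17596/26117 - 4920) = 43915/(-128513236/26117) = 43915*(-26117/128513236) = -1146928055/128513236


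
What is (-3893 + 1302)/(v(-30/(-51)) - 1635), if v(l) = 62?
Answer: 2591/1573 ≈ 1.6472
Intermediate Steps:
(-3893 + 1302)/(v(-30/(-51)) - 1635) = (-3893 + 1302)/(62 - 1635) = -2591/(-1573) = -2591*(-1/1573) = 2591/1573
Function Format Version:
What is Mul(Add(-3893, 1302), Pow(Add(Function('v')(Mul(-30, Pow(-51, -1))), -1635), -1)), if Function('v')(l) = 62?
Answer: Rational(2591, 1573) ≈ 1.6472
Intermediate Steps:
Mul(Add(-3893, 1302), Pow(Add(Function('v')(Mul(-30, Pow(-51, -1))), -1635), -1)) = Mul(Add(-3893, 1302), Pow(Add(62, -1635), -1)) = Mul(-2591, Pow(-1573, -1)) = Mul(-2591, Rational(-1, 1573)) = Rational(2591, 1573)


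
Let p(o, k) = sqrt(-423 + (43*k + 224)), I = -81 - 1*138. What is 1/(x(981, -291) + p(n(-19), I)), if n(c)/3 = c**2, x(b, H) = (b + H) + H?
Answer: 399/168817 - 4*I*sqrt(601)/168817 ≈ 0.0023635 - 0.00058087*I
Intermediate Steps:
x(b, H) = b + 2*H (x(b, H) = (H + b) + H = b + 2*H)
I = -219 (I = -81 - 138 = -219)
n(c) = 3*c**2
p(o, k) = sqrt(-199 + 43*k) (p(o, k) = sqrt(-423 + (224 + 43*k)) = sqrt(-199 + 43*k))
1/(x(981, -291) + p(n(-19), I)) = 1/((981 + 2*(-291)) + sqrt(-199 + 43*(-219))) = 1/((981 - 582) + sqrt(-199 - 9417)) = 1/(399 + sqrt(-9616)) = 1/(399 + 4*I*sqrt(601))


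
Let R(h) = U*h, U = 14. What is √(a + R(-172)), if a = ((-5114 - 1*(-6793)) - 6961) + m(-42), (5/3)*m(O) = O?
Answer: 4*I*√12055/5 ≈ 87.836*I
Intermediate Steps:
m(O) = 3*O/5
R(h) = 14*h
a = -26536/5 (a = ((-5114 - 1*(-6793)) - 6961) + (⅗)*(-42) = ((-5114 + 6793) - 6961) - 126/5 = (1679 - 6961) - 126/5 = -5282 - 126/5 = -26536/5 ≈ -5307.2)
√(a + R(-172)) = √(-26536/5 + 14*(-172)) = √(-26536/5 - 2408) = √(-38576/5) = 4*I*√12055/5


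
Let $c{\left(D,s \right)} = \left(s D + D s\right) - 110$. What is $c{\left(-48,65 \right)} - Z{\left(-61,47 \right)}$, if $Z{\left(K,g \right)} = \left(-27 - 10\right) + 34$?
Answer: $-6347$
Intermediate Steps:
$Z{\left(K,g \right)} = -3$ ($Z{\left(K,g \right)} = -37 + 34 = -3$)
$c{\left(D,s \right)} = -110 + 2 D s$ ($c{\left(D,s \right)} = \left(D s + D s\right) - 110 = 2 D s - 110 = -110 + 2 D s$)
$c{\left(-48,65 \right)} - Z{\left(-61,47 \right)} = \left(-110 + 2 \left(-48\right) 65\right) - -3 = \left(-110 - 6240\right) + 3 = -6350 + 3 = -6347$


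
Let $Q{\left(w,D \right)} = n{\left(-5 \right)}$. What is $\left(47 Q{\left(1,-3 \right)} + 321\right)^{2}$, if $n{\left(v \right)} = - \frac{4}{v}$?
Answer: $\frac{3214849}{25} \approx 1.2859 \cdot 10^{5}$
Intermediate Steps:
$Q{\left(w,D \right)} = \frac{4}{5}$ ($Q{\left(w,D \right)} = - \frac{4}{-5} = \left(-4\right) \left(- \frac{1}{5}\right) = \frac{4}{5}$)
$\left(47 Q{\left(1,-3 \right)} + 321\right)^{2} = \left(47 \cdot \frac{4}{5} + 321\right)^{2} = \left(\frac{188}{5} + 321\right)^{2} = \left(\frac{1793}{5}\right)^{2} = \frac{3214849}{25}$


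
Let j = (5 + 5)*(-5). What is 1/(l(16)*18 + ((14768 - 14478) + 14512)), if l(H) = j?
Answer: 1/13902 ≈ 7.1932e-5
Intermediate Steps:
j = -50 (j = 10*(-5) = -50)
l(H) = -50
1/(l(16)*18 + ((14768 - 14478) + 14512)) = 1/(-50*18 + ((14768 - 14478) + 14512)) = 1/(-900 + (290 + 14512)) = 1/(-900 + 14802) = 1/13902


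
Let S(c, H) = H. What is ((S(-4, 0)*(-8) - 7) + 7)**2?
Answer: 0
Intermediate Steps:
((S(-4, 0)*(-8) - 7) + 7)**2 = ((0*(-8) - 7) + 7)**2 = ((0 - 7) + 7)**2 = (-7 + 7)**2 = 0**2 = 0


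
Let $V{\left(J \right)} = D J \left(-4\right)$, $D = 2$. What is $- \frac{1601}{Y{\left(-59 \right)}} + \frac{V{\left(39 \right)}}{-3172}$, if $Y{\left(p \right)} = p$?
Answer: $\frac{98015}{3599} \approx 27.234$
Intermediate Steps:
$V{\left(J \right)} = - 8 J$ ($V{\left(J \right)} = 2 J \left(-4\right) = 2 \left(- 4 J\right) = - 8 J$)
$- \frac{1601}{Y{\left(-59 \right)}} + \frac{V{\left(39 \right)}}{-3172} = - \frac{1601}{-59} + \frac{\left(-8\right) 39}{-3172} = \left(-1601\right) \left(- \frac{1}{59}\right) - - \frac{6}{61} = \frac{1601}{59} + \frac{6}{61} = \frac{98015}{3599}$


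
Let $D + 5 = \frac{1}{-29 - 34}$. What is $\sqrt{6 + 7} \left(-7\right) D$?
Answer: $\frac{316 \sqrt{13}}{9} \approx 126.59$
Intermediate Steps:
$D = - \frac{316}{63}$ ($D = -5 + \frac{1}{-29 - 34} = -5 + \frac{1}{-63} = -5 - \frac{1}{63} = - \frac{316}{63} \approx -5.0159$)
$\sqrt{6 + 7} \left(-7\right) D = \sqrt{6 + 7} \left(-7\right) \left(- \frac{316}{63}\right) = \sqrt{13} \left(-7\right) \left(- \frac{316}{63}\right) = - 7 \sqrt{13} \left(- \frac{316}{63}\right) = \frac{316 \sqrt{13}}{9}$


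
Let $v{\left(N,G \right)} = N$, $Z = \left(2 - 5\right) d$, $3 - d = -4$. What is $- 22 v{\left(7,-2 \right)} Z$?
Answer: $3234$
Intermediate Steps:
$d = 7$ ($d = 3 - -4 = 3 + 4 = 7$)
$Z = -21$ ($Z = \left(2 - 5\right) 7 = \left(-3\right) 7 = -21$)
$- 22 v{\left(7,-2 \right)} Z = \left(-22\right) 7 \left(-21\right) = \left(-154\right) \left(-21\right) = 3234$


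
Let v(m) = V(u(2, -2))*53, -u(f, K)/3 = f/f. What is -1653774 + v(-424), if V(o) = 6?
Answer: -1653456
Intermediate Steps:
u(f, K) = -3 (u(f, K) = -3*f/f = -3*1 = -3)
v(m) = 318 (v(m) = 6*53 = 318)
-1653774 + v(-424) = -1653774 + 318 = -1653456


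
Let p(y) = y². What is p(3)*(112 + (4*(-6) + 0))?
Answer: 792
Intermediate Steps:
p(3)*(112 + (4*(-6) + 0)) = 3²*(112 + (4*(-6) + 0)) = 9*(112 + (-24 + 0)) = 9*(112 - 24) = 9*88 = 792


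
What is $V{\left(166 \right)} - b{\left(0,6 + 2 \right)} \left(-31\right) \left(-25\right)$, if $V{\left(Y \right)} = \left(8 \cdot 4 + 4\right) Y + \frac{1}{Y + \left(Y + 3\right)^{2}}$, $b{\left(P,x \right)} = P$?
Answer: $\frac{171672553}{28727} \approx 5976.0$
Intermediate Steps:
$V{\left(Y \right)} = \frac{1}{Y + \left(3 + Y\right)^{2}} + 36 Y$ ($V{\left(Y \right)} = \left(32 + 4\right) Y + \frac{1}{Y + \left(3 + Y\right)^{2}} = 36 Y + \frac{1}{Y + \left(3 + Y\right)^{2}} = \frac{1}{Y + \left(3 + Y\right)^{2}} + 36 Y$)
$V{\left(166 \right)} - b{\left(0,6 + 2 \right)} \left(-31\right) \left(-25\right) = \frac{1 + 36 \cdot 166^{2} + 36 \cdot 166 \left(3 + 166\right)^{2}}{166 + \left(3 + 166\right)^{2}} - 0 \left(-31\right) \left(-25\right) = \frac{1 + 36 \cdot 27556 + 36 \cdot 166 \cdot 169^{2}}{166 + 169^{2}} - 0 \left(-25\right) = \frac{1 + 992016 + 36 \cdot 166 \cdot 28561}{166 + 28561} - 0 = \frac{1 + 992016 + 170680536}{28727} + 0 = \frac{1}{28727} \cdot 171672553 + 0 = \frac{171672553}{28727} + 0 = \frac{171672553}{28727}$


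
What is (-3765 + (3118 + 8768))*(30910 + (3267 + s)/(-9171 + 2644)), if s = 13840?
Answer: 1638269332023/6527 ≈ 2.5100e+8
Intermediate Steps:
(-3765 + (3118 + 8768))*(30910 + (3267 + s)/(-9171 + 2644)) = (-3765 + (3118 + 8768))*(30910 + (3267 + 13840)/(-9171 + 2644)) = (-3765 + 11886)*(30910 + 17107/(-6527)) = 8121*(30910 + 17107*(-1/6527)) = 8121*(30910 - 17107/6527) = 8121*(201732463/6527) = 1638269332023/6527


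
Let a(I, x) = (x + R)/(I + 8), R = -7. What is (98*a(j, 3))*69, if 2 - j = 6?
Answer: -6762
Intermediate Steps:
j = -4 (j = 2 - 1*6 = 2 - 6 = -4)
a(I, x) = (-7 + x)/(8 + I) (a(I, x) = (x - 7)/(I + 8) = (-7 + x)/(8 + I))
(98*a(j, 3))*69 = (98*((-7 + 3)/(8 - 4)))*69 = (98*(-4/4))*69 = (98*((¼)*(-4)))*69 = (98*(-1))*69 = -98*69 = -6762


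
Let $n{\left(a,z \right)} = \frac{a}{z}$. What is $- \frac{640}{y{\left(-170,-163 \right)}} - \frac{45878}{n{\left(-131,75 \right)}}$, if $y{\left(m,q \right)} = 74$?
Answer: $\frac{127269530}{4847} \approx 26257.0$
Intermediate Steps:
$- \frac{640}{y{\left(-170,-163 \right)}} - \frac{45878}{n{\left(-131,75 \right)}} = - \frac{640}{74} - \frac{45878}{\left(-131\right) \frac{1}{75}} = \left(-640\right) \frac{1}{74} - \frac{45878}{\left(-131\right) \frac{1}{75}} = - \frac{320}{37} - \frac{45878}{- \frac{131}{75}} = - \frac{320}{37} - - \frac{3440850}{131} = - \frac{320}{37} + \frac{3440850}{131} = \frac{127269530}{4847}$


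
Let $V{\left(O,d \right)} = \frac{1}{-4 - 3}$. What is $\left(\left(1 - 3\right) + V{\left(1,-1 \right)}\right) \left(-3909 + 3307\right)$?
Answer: $1290$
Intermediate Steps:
$V{\left(O,d \right)} = - \frac{1}{7}$ ($V{\left(O,d \right)} = \frac{1}{-7} = - \frac{1}{7}$)
$\left(\left(1 - 3\right) + V{\left(1,-1 \right)}\right) \left(-3909 + 3307\right) = \left(\left(1 - 3\right) - \frac{1}{7}\right) \left(-3909 + 3307\right) = \left(-2 - \frac{1}{7}\right) \left(-602\right) = \left(- \frac{15}{7}\right) \left(-602\right) = 1290$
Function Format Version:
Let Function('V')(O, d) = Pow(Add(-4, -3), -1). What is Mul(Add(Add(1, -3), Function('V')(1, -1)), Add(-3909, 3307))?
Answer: 1290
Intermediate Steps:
Function('V')(O, d) = Rational(-1, 7) (Function('V')(O, d) = Pow(-7, -1) = Rational(-1, 7))
Mul(Add(Add(1, -3), Function('V')(1, -1)), Add(-3909, 3307)) = Mul(Add(Add(1, -3), Rational(-1, 7)), Add(-3909, 3307)) = Mul(Add(-2, Rational(-1, 7)), -602) = Mul(Rational(-15, 7), -602) = 1290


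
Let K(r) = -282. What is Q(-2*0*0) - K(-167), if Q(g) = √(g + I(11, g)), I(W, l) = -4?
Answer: 282 + 2*I ≈ 282.0 + 2.0*I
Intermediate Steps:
Q(g) = √(-4 + g) (Q(g) = √(g - 4) = √(-4 + g))
Q(-2*0*0) - K(-167) = √(-4 - 2*0*0) - 1*(-282) = √(-4 + 0*0) + 282 = √(-4 + 0) + 282 = √(-4) + 282 = 2*I + 282 = 282 + 2*I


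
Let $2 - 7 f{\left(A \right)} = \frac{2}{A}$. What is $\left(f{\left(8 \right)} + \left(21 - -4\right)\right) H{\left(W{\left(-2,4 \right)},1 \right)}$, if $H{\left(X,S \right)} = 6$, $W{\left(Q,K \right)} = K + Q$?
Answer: $\frac{303}{2} \approx 151.5$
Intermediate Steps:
$f{\left(A \right)} = \frac{2}{7} - \frac{2}{7 A}$ ($f{\left(A \right)} = \frac{2}{7} - \frac{2 \frac{1}{A}}{7} = \frac{2}{7} - \frac{2}{7 A}$)
$\left(f{\left(8 \right)} + \left(21 - -4\right)\right) H{\left(W{\left(-2,4 \right)},1 \right)} = \left(\frac{2 \left(-1 + 8\right)}{7 \cdot 8} + \left(21 - -4\right)\right) 6 = \left(\frac{2}{7} \cdot \frac{1}{8} \cdot 7 + \left(21 + 4\right)\right) 6 = \left(\frac{1}{4} + 25\right) 6 = \frac{101}{4} \cdot 6 = \frac{303}{2}$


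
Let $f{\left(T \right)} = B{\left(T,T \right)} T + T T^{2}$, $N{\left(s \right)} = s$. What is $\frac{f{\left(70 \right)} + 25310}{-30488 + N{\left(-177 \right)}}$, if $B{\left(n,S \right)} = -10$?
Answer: $- \frac{73522}{6133} \approx -11.988$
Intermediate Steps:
$f{\left(T \right)} = T^{3} - 10 T$ ($f{\left(T \right)} = - 10 T + T T^{2} = - 10 T + T^{3} = T^{3} - 10 T$)
$\frac{f{\left(70 \right)} + 25310}{-30488 + N{\left(-177 \right)}} = \frac{70 \left(-10 + 70^{2}\right) + 25310}{-30488 - 177} = \frac{70 \left(-10 + 4900\right) + 25310}{-30665} = \left(70 \cdot 4890 + 25310\right) \left(- \frac{1}{30665}\right) = \left(342300 + 25310\right) \left(- \frac{1}{30665}\right) = 367610 \left(- \frac{1}{30665}\right) = - \frac{73522}{6133}$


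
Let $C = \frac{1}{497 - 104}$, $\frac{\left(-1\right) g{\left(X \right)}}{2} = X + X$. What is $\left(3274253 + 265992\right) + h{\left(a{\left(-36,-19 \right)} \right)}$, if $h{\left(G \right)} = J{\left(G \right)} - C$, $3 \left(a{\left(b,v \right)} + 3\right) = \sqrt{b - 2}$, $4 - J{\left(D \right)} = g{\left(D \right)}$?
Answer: $\frac{1391313140}{393} + \frac{4 i \sqrt{38}}{3} \approx 3.5402 \cdot 10^{6} + 8.2192 i$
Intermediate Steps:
$g{\left(X \right)} = - 4 X$ ($g{\left(X \right)} = - 2 \left(X + X\right) = - 2 \cdot 2 X = - 4 X$)
$J{\left(D \right)} = 4 + 4 D$ ($J{\left(D \right)} = 4 - - 4 D = 4 + 4 D$)
$a{\left(b,v \right)} = -3 + \frac{\sqrt{-2 + b}}{3}$ ($a{\left(b,v \right)} = -3 + \frac{\sqrt{b - 2}}{3} = -3 + \frac{\sqrt{-2 + b}}{3}$)
$C = \frac{1}{393} \approx 0.0025445$
$h{\left(G \right)} = \frac{1571}{393} + 4 G$ ($h{\left(G \right)} = \left(4 + 4 G\right) - \frac{1}{393} = \frac{1571}{393} + 4 G$)
$\left(3274253 + 265992\right) + h{\left(a{\left(-36,-19 \right)} \right)} = \left(3274253 + 265992\right) + \left(\frac{1571}{393} + 4 \left(-3 + \frac{\sqrt{-2 - 36}}{3}\right)\right) = 3540245 + \left(\frac{1571}{393} + 4 \left(-3 + \frac{\sqrt{-38}}{3}\right)\right) = 3540245 + \left(\frac{1571}{393} + 4 \left(-3 + \frac{i \sqrt{38}}{3}\right)\right) = 3540245 - \left(\frac{3145}{393} - \frac{4 i \sqrt{38}}{3}\right) = \frac{1391313140}{393} + \frac{4 i \sqrt{38}}{3}$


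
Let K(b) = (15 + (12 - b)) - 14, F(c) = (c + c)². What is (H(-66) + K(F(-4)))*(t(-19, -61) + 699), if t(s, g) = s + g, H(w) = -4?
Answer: -34045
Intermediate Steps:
F(c) = 4*c² (F(c) = (2*c)² = 4*c²)
K(b) = 13 - b (K(b) = (27 - b) - 14 = 13 - b)
t(s, g) = g + s
(H(-66) + K(F(-4)))*(t(-19, -61) + 699) = (-4 + (13 - 4*(-4)²))*((-61 - 19) + 699) = (-4 + (13 - 4*16))*(-80 + 699) = (-4 + (13 - 1*64))*619 = (-4 + (13 - 64))*619 = (-4 - 51)*619 = -55*619 = -34045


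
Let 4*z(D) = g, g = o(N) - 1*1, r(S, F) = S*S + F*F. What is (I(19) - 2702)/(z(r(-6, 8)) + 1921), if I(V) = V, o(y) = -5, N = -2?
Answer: -5366/3839 ≈ -1.3978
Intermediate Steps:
r(S, F) = F**2 + S**2 (r(S, F) = S**2 + F**2 = F**2 + S**2)
g = -6 (g = -5 - 1*1 = -5 - 1 = -6)
z(D) = -3/2 (z(D) = (1/4)*(-6) = -3/2)
(I(19) - 2702)/(z(r(-6, 8)) + 1921) = (19 - 2702)/(-3/2 + 1921) = -2683/3839/2 = -2683*2/3839 = -5366/3839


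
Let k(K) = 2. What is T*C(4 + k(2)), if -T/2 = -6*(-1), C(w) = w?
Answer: -72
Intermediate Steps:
T = -12 (T = -(-12)*(-1) = -2*6 = -12)
T*C(4 + k(2)) = -12*(4 + 2) = -12*6 = -72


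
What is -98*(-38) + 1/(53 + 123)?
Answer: 655425/176 ≈ 3724.0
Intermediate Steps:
-98*(-38) + 1/(53 + 123) = 3724 + 1/176 = 655425/176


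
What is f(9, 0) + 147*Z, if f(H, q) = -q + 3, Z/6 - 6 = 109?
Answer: 101433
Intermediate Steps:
Z = 690 (Z = 36 + 6*109 = 36 + 654 = 690)
f(H, q) = 3 - q
f(9, 0) + 147*Z = (3 - 1*0) + 147*690 = (3 + 0) + 101430 = 3 + 101430 = 101433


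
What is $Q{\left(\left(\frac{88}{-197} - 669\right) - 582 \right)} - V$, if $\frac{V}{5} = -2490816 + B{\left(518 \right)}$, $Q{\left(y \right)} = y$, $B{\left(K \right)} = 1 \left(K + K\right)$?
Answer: $\frac{2452186765}{197} \approx 1.2448 \cdot 10^{7}$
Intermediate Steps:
$B{\left(K \right)} = 2 K$ ($B{\left(K \right)} = 1 \cdot 2 K = 2 K$)
$V = -12448900$ ($V = 5 \left(-2490816 + 2 \cdot 518\right) = 5 \left(-2490816 + 1036\right) = 5 \left(-2489780\right) = -12448900$)
$Q{\left(\left(\frac{88}{-197} - 669\right) - 582 \right)} - V = \left(\left(\frac{88}{-197} - 669\right) - 582\right) - -12448900 = \left(\left(88 \left(- \frac{1}{197}\right) - 669\right) - 582\right) + 12448900 = \left(\left(- \frac{88}{197} - 669\right) - 582\right) + 12448900 = \left(- \frac{131881}{197} - 582\right) + 12448900 = - \frac{246535}{197} + 12448900 = \frac{2452186765}{197}$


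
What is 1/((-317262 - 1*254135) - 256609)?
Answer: -1/828006 ≈ -1.2077e-6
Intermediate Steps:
1/((-317262 - 1*254135) - 256609) = 1/((-317262 - 254135) - 256609) = 1/(-571397 - 256609) = 1/(-828006) = -1/828006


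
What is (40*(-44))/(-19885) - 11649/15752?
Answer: -3707579/5695064 ≈ -0.65102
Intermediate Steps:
(40*(-44))/(-19885) - 11649/15752 = -1760*(-1/19885) - 11649*1/15752 = 352/3977 - 1059/1432 = -3707579/5695064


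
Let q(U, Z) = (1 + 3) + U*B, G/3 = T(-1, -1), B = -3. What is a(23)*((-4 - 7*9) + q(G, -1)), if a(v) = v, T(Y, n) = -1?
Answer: -1242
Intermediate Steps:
G = -3 (G = 3*(-1) = -3)
q(U, Z) = 4 - 3*U (q(U, Z) = (1 + 3) + U*(-3) = 4 - 3*U)
a(23)*((-4 - 7*9) + q(G, -1)) = 23*((-4 - 7*9) + (4 - 3*(-3))) = 23*((-4 - 63) + (4 + 9)) = 23*(-67 + 13) = 23*(-54) = -1242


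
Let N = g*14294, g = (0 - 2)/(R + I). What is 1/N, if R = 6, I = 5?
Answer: -11/28588 ≈ -0.00038478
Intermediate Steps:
g = -2/11 (g = (0 - 2)/(6 + 5) = -2/11 ≈ -0.18182)
N = -28588/11 (N = -2/11*14294 = -28588/11 ≈ -2598.9)
1/N = 1/(-28588/11) = -11/28588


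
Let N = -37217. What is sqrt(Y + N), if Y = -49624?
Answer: 3*I*sqrt(9649) ≈ 294.69*I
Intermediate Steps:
sqrt(Y + N) = sqrt(-49624 - 37217) = sqrt(-86841) = 3*I*sqrt(9649)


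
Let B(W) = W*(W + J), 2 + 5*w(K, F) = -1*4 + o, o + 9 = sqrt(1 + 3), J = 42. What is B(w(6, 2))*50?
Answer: -5122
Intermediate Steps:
o = -7 (o = -9 + sqrt(1 + 3) = -9 + sqrt(4) = -9 + 2 = -7)
w(K, F) = -13/5 (w(K, F) = -2/5 + (-1*4 - 7)/5 = -2/5 + (-4 - 7)/5 = -2/5 + (1/5)*(-11) = -2/5 - 11/5 = -13/5)
B(W) = W*(42 + W) (B(W) = W*(W + 42) = W*(42 + W))
B(w(6, 2))*50 = -13*(42 - 13/5)/5*50 = -13/5*197/5*50 = -2561/25*50 = -5122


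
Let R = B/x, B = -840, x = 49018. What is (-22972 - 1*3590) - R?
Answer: -651007638/24509 ≈ -26562.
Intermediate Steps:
R = -420/24509 (R = -840/49018 = -840*1/49018 = -420/24509 ≈ -0.017137)
(-22972 - 1*3590) - R = (-22972 - 1*3590) - 1*(-420/24509) = (-22972 - 3590) + 420/24509 = -26562 + 420/24509 = -651007638/24509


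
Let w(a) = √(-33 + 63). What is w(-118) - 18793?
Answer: -18793 + √30 ≈ -18788.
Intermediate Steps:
w(a) = √30
w(-118) - 18793 = √30 - 18793 = -18793 + √30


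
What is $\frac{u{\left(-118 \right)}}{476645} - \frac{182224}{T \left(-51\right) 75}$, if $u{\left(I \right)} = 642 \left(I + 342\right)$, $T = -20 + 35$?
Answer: $\frac{19021428496}{5469501375} \approx 3.4777$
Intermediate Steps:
$T = 15$
$u{\left(I \right)} = 219564 + 642 I$ ($u{\left(I \right)} = 642 \left(342 + I\right) = 219564 + 642 I$)
$\frac{u{\left(-118 \right)}}{476645} - \frac{182224}{T \left(-51\right) 75} = \frac{219564 + 642 \left(-118\right)}{476645} - \frac{182224}{15 \left(-51\right) 75} = \left(219564 - 75756\right) \frac{1}{476645} - \frac{182224}{\left(-765\right) 75} = 143808 \cdot \frac{1}{476645} - \frac{182224}{-57375} = \frac{143808}{476645} - - \frac{182224}{57375} = \frac{143808}{476645} + \frac{182224}{57375} = \frac{19021428496}{5469501375}$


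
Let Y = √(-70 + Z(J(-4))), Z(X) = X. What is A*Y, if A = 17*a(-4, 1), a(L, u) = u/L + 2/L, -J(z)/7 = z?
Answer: -51*I*√42/4 ≈ -82.629*I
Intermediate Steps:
J(z) = -7*z
a(L, u) = 2/L + u/L
A = -51/4 (A = 17*((2 + 1)/(-4)) = 17*(-¼*3) = 17*(-¾) = -51/4 ≈ -12.750)
Y = I*√42 (Y = √(-70 - 7*(-4)) = √(-70 + 28) = √(-42) = I*√42 ≈ 6.4807*I)
A*Y = -51*I*√42/4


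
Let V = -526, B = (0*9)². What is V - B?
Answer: -526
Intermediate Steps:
B = 0 (B = 0² = 0)
V - B = -526 - 1*0 = -526 + 0 = -526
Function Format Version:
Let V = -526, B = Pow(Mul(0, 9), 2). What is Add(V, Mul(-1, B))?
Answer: -526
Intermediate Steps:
B = 0 (B = Pow(0, 2) = 0)
Add(V, Mul(-1, B)) = Add(-526, Mul(-1, 0)) = Add(-526, 0) = -526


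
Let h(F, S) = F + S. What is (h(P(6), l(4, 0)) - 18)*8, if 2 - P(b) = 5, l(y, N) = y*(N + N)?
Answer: -168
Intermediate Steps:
l(y, N) = 2*N*y (l(y, N) = y*(2*N) = 2*N*y)
P(b) = -3 (P(b) = 2 - 1*5 = 2 - 5 = -3)
(h(P(6), l(4, 0)) - 18)*8 = ((-3 + 2*0*4) - 18)*8 = ((-3 + 0) - 18)*8 = (-3 - 18)*8 = -21*8 = -168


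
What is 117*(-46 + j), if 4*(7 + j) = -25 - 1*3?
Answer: -7020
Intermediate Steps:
j = -14 (j = -7 + (-25 - 1*3)/4 = -7 + (-25 - 3)/4 = -7 + (¼)*(-28) = -7 - 7 = -14)
117*(-46 + j) = 117*(-46 - 14) = 117*(-60) = -7020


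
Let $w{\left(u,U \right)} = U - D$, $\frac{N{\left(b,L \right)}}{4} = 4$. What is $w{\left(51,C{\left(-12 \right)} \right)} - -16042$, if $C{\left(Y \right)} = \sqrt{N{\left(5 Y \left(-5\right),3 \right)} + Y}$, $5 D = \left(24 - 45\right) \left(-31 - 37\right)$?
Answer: $\frac{78792}{5} \approx 15758.0$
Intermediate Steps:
$N{\left(b,L \right)} = 16$ ($N{\left(b,L \right)} = 4 \cdot 4 = 16$)
$D = \frac{1428}{5}$ ($D = \frac{\left(24 - 45\right) \left(-31 - 37\right)}{5} = \frac{\left(-21\right) \left(-68\right)}{5} = \frac{1}{5} \cdot 1428 = \frac{1428}{5} \approx 285.6$)
$C{\left(Y \right)} = \sqrt{16 + Y}$
$w{\left(u,U \right)} = - \frac{1428}{5} + U$ ($w{\left(u,U \right)} = U - \frac{1428}{5} = - \frac{1428}{5} + U$)
$w{\left(51,C{\left(-12 \right)} \right)} - -16042 = \left(- \frac{1428}{5} + \sqrt{16 - 12}\right) - -16042 = \left(- \frac{1428}{5} + \sqrt{4}\right) + 16042 = \left(- \frac{1428}{5} + 2\right) + 16042 = - \frac{1418}{5} + 16042 = \frac{78792}{5}$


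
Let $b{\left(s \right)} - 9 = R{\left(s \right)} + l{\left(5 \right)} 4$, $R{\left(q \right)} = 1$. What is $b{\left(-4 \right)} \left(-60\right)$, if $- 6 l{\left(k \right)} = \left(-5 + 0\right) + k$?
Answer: $-600$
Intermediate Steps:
$l{\left(k \right)} = \frac{5}{6} - \frac{k}{6}$ ($l{\left(k \right)} = - \frac{\left(-5 + 0\right) + k}{6} = - \frac{-5 + k}{6} = \frac{5}{6} - \frac{k}{6}$)
$b{\left(s \right)} = 10$ ($b{\left(s \right)} = 9 + \left(1 + \left(\frac{5}{6} - \frac{5}{6}\right) 4\right) = 9 + \left(1 + 0 \cdot 4\right) = 9 + \left(1 + 0\right) = 9 + 1 = 10$)
$b{\left(-4 \right)} \left(-60\right) = 10 \left(-60\right) = -600$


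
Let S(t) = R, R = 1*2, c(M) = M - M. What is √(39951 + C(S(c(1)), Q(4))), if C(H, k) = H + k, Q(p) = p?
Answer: √39957 ≈ 199.89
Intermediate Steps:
c(M) = 0
R = 2
S(t) = 2
√(39951 + C(S(c(1)), Q(4))) = √(39951 + (2 + 4)) = √(39951 + 6) = √39957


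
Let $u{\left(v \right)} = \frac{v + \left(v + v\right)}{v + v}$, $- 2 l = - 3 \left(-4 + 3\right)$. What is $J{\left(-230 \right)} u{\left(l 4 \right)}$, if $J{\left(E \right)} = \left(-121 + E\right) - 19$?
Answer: $-555$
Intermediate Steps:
$l = - \frac{3}{2}$ ($l = - \frac{\left(-3\right) \left(-4 + 3\right)}{2} = - \frac{\left(-3\right) \left(-1\right)}{2} = \left(- \frac{1}{2}\right) 3 = - \frac{3}{2} \approx -1.5$)
$J{\left(E \right)} = -140 + E$
$u{\left(v \right)} = \frac{3}{2}$ ($u{\left(v \right)} = \frac{v + 2 v}{2 v} = 3 v \frac{1}{2 v} = \frac{3}{2}$)
$J{\left(-230 \right)} u{\left(l 4 \right)} = \left(-140 - 230\right) \frac{3}{2} = \left(-370\right) \frac{3}{2} = -555$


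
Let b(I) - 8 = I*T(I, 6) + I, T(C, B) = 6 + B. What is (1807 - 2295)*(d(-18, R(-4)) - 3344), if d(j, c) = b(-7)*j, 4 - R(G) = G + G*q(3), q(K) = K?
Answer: 902800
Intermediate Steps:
R(G) = 4 - 4*G (R(G) = 4 - (G + G*3) = 4 - (G + 3*G) = 4 - 4*G)
b(I) = 8 + 13*I (b(I) = 8 + (I*(6 + 6) + I) = 8 + (I*12 + I) = 8 + (12*I + I) = 8 + 13*I)
d(j, c) = -83*j (d(j, c) = (8 + 13*(-7))*j = (8 - 91)*j = -83*j)
(1807 - 2295)*(d(-18, R(-4)) - 3344) = (1807 - 2295)*(-83*(-18) - 3344) = -488*(1494 - 3344) = -488*(-1850) = 902800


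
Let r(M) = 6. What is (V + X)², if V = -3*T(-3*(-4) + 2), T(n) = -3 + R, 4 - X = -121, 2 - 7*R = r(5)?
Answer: 902500/49 ≈ 18418.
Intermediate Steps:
R = -4/7 (R = 2/7 - ⅐*6 = 2/7 - 6/7 = -4/7 ≈ -0.57143)
X = 125 (X = 4 - 1*(-121) = 4 + 121 = 125)
T(n) = -25/7 (T(n) = -3 - 4/7 = -25/7)
V = 75/7 (V = -3*(-25/7) = 75/7 ≈ 10.714)
(V + X)² = (75/7 + 125)² = (950/7)² = 902500/49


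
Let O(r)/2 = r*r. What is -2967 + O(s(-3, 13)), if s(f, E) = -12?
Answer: -2679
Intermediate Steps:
O(r) = 2*r² (O(r) = 2*(r*r) = 2*r²)
-2967 + O(s(-3, 13)) = -2967 + 2*(-12)² = -2967 + 2*144 = -2967 + 288 = -2679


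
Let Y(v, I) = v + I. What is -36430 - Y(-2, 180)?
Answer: -36608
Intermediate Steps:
Y(v, I) = I + v
-36430 - Y(-2, 180) = -36430 - (180 - 2) = -36430 - 1*178 = -36430 - 178 = -36608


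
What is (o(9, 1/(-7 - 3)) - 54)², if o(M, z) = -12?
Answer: 4356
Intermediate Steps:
(o(9, 1/(-7 - 3)) - 54)² = (-12 - 54)² = (-66)² = 4356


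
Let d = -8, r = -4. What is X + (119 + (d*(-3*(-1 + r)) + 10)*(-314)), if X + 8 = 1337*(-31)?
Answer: -6796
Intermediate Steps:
X = -41455 (X = -8 + 1337*(-31) = -8 - 41447 = -41455)
X + (119 + (d*(-3*(-1 + r)) + 10)*(-314)) = -41455 + (119 + (-(-24)*(-1 - 4) + 10)*(-314)) = -41455 + (119 + (-(-24)*(-5) + 10)*(-314)) = -41455 + (119 + (-8*15 + 10)*(-314)) = -41455 + (119 + (-120 + 10)*(-314)) = -41455 + (119 - 110*(-314)) = -41455 + (119 + 34540) = -41455 + 34659 = -6796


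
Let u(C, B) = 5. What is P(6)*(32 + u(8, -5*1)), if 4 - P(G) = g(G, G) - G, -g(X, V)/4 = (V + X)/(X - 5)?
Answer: 2146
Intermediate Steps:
g(X, V) = -4*(V + X)/(-5 + X) (g(X, V) = -4*(V + X)/(X - 5) = -4*(V + X)/(-5 + X))
P(G) = 4 + G + 8*G/(-5 + G) (P(G) = 4 - (4*(-G - G)/(-5 + G) - G) = 4 - (4*(-2*G)/(-5 + G) - G) = 4 - (-8*G/(-5 + G) - G) = 4 - (-G - 8*G/(-5 + G)) = 4 + (G + 8*G/(-5 + G)) = 4 + G + 8*G/(-5 + G))
P(6)*(32 + u(8, -5*1)) = ((-20 + 6**2 + 7*6)/(-5 + 6))*(32 + 5) = ((-20 + 36 + 42)/1)*37 = (1*58)*37 = 58*37 = 2146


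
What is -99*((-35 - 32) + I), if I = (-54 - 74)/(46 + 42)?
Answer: 6777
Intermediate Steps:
I = -16/11 (I = -128/88 = -128*1/88 = -16/11 ≈ -1.4545)
-99*((-35 - 32) + I) = -99*((-35 - 32) - 16/11) = -99*(-67 - 16/11) = -99*(-753/11) = 6777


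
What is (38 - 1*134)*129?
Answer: -12384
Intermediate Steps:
(38 - 1*134)*129 = (38 - 134)*129 = -96*129 = -12384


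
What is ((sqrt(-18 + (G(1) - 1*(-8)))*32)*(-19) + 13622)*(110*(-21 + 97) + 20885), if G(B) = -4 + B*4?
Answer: 398375390 - 17780960*I*sqrt(10) ≈ 3.9838e+8 - 5.6228e+7*I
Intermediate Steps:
G(B) = -4 + 4*B
((sqrt(-18 + (G(1) - 1*(-8)))*32)*(-19) + 13622)*(110*(-21 + 97) + 20885) = ((sqrt(-18 + ((-4 + 4*1) - 1*(-8)))*32)*(-19) + 13622)*(110*(-21 + 97) + 20885) = ((sqrt(-18 + ((-4 + 4) + 8))*32)*(-19) + 13622)*(110*76 + 20885) = ((sqrt(-18 + (0 + 8))*32)*(-19) + 13622)*(8360 + 20885) = ((sqrt(-18 + 8)*32)*(-19) + 13622)*29245 = ((sqrt(-10)*32)*(-19) + 13622)*29245 = (((I*sqrt(10))*32)*(-19) + 13622)*29245 = ((32*I*sqrt(10))*(-19) + 13622)*29245 = (-608*I*sqrt(10) + 13622)*29245 = (13622 - 608*I*sqrt(10))*29245 = 398375390 - 17780960*I*sqrt(10)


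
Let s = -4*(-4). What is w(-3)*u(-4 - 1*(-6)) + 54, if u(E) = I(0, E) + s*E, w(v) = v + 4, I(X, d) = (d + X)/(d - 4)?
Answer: 85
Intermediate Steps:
I(X, d) = (X + d)/(-4 + d)
w(v) = 4 + v
s = 16
u(E) = 16*E + E/(-4 + E) (u(E) = (0 + E)/(-4 + E) + 16*E = E/(-4 + E) + 16*E = 16*E + E/(-4 + E))
w(-3)*u(-4 - 1*(-6)) + 54 = (4 - 3)*((-4 - 1*(-6))*(-63 + 16*(-4 - 1*(-6)))/(-4 + (-4 - 1*(-6)))) + 54 = 1*((-4 + 6)*(-63 + 16*(-4 + 6))/(-4 + (-4 + 6))) + 54 = 1*(2*(-63 + 16*2)/(-4 + 2)) + 54 = 1*(2*(-63 + 32)/(-2)) + 54 = 1*(2*(-½)*(-31)) + 54 = 1*31 + 54 = 31 + 54 = 85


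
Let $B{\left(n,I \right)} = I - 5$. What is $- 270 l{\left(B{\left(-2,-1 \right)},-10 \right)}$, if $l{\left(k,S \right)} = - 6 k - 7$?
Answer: $-7830$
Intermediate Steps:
$B{\left(n,I \right)} = -5 + I$ ($B{\left(n,I \right)} = I - 5 = -5 + I$)
$l{\left(k,S \right)} = -7 - 6 k$
$- 270 l{\left(B{\left(-2,-1 \right)},-10 \right)} = - 270 \left(-7 - 6 \left(-5 - 1\right)\right) = - 270 \left(-7 - -36\right) = - 270 \left(-7 + 36\right) = \left(-270\right) 29 = -7830$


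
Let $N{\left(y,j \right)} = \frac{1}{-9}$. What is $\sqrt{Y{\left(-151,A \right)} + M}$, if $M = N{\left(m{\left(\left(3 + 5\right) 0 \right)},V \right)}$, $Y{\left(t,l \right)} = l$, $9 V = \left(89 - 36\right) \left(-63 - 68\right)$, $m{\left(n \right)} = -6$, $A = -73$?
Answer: $\frac{i \sqrt{658}}{3} \approx 8.5505 i$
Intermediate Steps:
$V = - \frac{6943}{9}$ ($V = \frac{\left(89 - 36\right) \left(-63 - 68\right)}{9} = \frac{53 \left(-131\right)}{9} = \frac{1}{9} \left(-6943\right) = - \frac{6943}{9} \approx -771.44$)
$N{\left(y,j \right)} = - \frac{1}{9}$
$M = - \frac{1}{9} \approx -0.11111$
$\sqrt{Y{\left(-151,A \right)} + M} = \sqrt{-73 - \frac{1}{9}} = \sqrt{- \frac{658}{9}} = \frac{i \sqrt{658}}{3}$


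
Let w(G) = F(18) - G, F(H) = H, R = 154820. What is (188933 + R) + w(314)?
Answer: 343457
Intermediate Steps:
w(G) = 18 - G
(188933 + R) + w(314) = (188933 + 154820) + (18 - 1*314) = 343753 + (18 - 314) = 343753 - 296 = 343457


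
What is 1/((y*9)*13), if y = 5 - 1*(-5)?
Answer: 1/1170 ≈ 0.00085470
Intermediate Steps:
y = 10 (y = 5 + 5 = 10)
1/((y*9)*13) = 1/((10*9)*13) = 1/(90*13) = 1/1170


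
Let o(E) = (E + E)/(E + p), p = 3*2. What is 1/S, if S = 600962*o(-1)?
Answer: -5/1201924 ≈ -4.1600e-6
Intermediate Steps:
p = 6
o(E) = 2*E/(6 + E) (o(E) = (E + E)/(E + 6) = (2*E)/(6 + E) = 2*E/(6 + E))
S = -1201924/5 (S = 600962*(2*(-1)/(6 - 1)) = 600962*(2*(-1)/5) = 600962*(2*(-1)*(⅕)) = 600962*(-⅖) = -1201924/5 ≈ -2.4038e+5)
1/S = 1/(-1201924/5) = -5/1201924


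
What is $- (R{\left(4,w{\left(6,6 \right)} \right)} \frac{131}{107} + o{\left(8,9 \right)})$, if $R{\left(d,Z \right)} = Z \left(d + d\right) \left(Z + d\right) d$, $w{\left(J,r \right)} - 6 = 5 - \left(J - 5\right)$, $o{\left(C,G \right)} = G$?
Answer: $- \frac{587843}{107} \approx -5493.9$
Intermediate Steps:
$w{\left(J,r \right)} = 16 - J$ ($w{\left(J,r \right)} = 6 - \left(-10 + J\right) = 16 - J$)
$R{\left(d,Z \right)} = 2 Z d^{2} \left(Z + d\right)$ ($R{\left(d,Z \right)} = Z 2 d \left(Z + d\right) d = 2 Z d \left(Z + d\right) d = 2 Z d^{2} \left(Z + d\right)$)
$- (R{\left(4,w{\left(6,6 \right)} \right)} \frac{131}{107} + o{\left(8,9 \right)}) = - (2 \left(16 - 6\right) 4^{2} \left(\left(16 - 6\right) + 4\right) \frac{131}{107} + 9) = - (2 \left(16 - 6\right) 16 \left(\left(16 - 6\right) + 4\right) 131 \cdot \frac{1}{107} + 9) = - (2 \cdot 10 \cdot 16 \left(10 + 4\right) \frac{131}{107} + 9) = - (2 \cdot 10 \cdot 16 \cdot 14 \cdot \frac{131}{107} + 9) = - (4480 \cdot \frac{131}{107} + 9) = - (\frac{586880}{107} + 9) = \left(-1\right) \frac{587843}{107} = - \frac{587843}{107}$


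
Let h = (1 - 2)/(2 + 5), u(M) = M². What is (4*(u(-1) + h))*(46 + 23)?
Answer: 1656/7 ≈ 236.57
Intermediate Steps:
h = -⅐ (h = -1/7 = -1*⅐ = -⅐ ≈ -0.14286)
(4*(u(-1) + h))*(46 + 23) = (4*((-1)² - ⅐))*(46 + 23) = (4*(1 - ⅐))*69 = (4*(6/7))*69 = (24/7)*69 = 1656/7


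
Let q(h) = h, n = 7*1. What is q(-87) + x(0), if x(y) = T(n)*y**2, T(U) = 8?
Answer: -87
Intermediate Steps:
n = 7
x(y) = 8*y**2
q(-87) + x(0) = -87 + 8*0**2 = -87 + 8*0 = -87 + 0 = -87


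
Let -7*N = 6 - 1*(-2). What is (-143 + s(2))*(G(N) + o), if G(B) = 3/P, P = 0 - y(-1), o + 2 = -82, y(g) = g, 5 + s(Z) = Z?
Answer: 11826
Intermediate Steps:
s(Z) = -5 + Z
o = -84 (o = -2 - 82 = -84)
N = -8/7 (N = -(6 - 1*(-2))/7 = -(6 + 2)/7 = -1/7*8 = -8/7 ≈ -1.1429)
P = 1 (P = 0 - 1*(-1) = 0 + 1 = 1)
G(B) = 3 (G(B) = 3/1 = 3*1 = 3)
(-143 + s(2))*(G(N) + o) = (-143 + (-5 + 2))*(3 - 84) = (-143 - 3)*(-81) = -146*(-81) = 11826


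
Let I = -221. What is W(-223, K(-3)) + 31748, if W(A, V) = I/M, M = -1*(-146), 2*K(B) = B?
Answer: 4634987/146 ≈ 31747.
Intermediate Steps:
K(B) = B/2
M = 146
W(A, V) = -221/146
W(-223, K(-3)) + 31748 = -221/146 + 31748 = 4634987/146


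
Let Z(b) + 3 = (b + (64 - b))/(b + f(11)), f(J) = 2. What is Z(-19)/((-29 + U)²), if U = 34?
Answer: -23/85 ≈ -0.27059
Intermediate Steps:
Z(b) = -3 + 64/(2 + b) (Z(b) = -3 + (b + (64 - b))/(b + 2) = -3 + 64/(2 + b))
Z(-19)/((-29 + U)²) = ((58 - 3*(-19))/(2 - 19))/((-29 + 34)²) = ((58 + 57)/(-17))/(5²) = -1/17*115/25 = -115/17*1/25 = -23/85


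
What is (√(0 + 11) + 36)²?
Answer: (36 + √11)² ≈ 1545.8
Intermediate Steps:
(√(0 + 11) + 36)² = (√11 + 36)² = (36 + √11)²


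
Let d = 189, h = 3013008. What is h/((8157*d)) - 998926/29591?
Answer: -483619774490/15206548581 ≈ -31.803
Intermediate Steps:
h/((8157*d)) - 998926/29591 = 3013008/((8157*189)) - 998926/29591 = 3013008/1541673 - 998926*1/29591 = 3013008*(1/1541673) - 998926/29591 = 1004336/513891 - 998926/29591 = -483619774490/15206548581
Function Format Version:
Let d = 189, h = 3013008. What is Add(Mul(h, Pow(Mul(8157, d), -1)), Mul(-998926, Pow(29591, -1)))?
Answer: Rational(-483619774490, 15206548581) ≈ -31.803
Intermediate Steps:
Add(Mul(h, Pow(Mul(8157, d), -1)), Mul(-998926, Pow(29591, -1))) = Add(Mul(3013008, Pow(Mul(8157, 189), -1)), Mul(-998926, Pow(29591, -1))) = Add(Mul(3013008, Pow(1541673, -1)), Mul(-998926, Rational(1, 29591))) = Add(Mul(3013008, Rational(1, 1541673)), Rational(-998926, 29591)) = Add(Rational(1004336, 513891), Rational(-998926, 29591)) = Rational(-483619774490, 15206548581)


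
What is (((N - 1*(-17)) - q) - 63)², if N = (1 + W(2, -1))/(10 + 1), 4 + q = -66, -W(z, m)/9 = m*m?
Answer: 65536/121 ≈ 541.62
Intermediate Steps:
W(z, m) = -9*m² (W(z, m) = -9*m*m = -9*m²)
q = -70 (q = -4 - 66 = -70)
N = -8/11 (N = (1 - 9*(-1)²)/(10 + 1) = (1 - 9*1)/11 = (1 - 9)*(1/11) = -8*1/11 = -8/11 ≈ -0.72727)
(((N - 1*(-17)) - q) - 63)² = (((-8/11 - 1*(-17)) - 1*(-70)) - 63)² = (((-8/11 + 17) + 70) - 63)² = ((179/11 + 70) - 63)² = (949/11 - 63)² = (256/11)² = 65536/121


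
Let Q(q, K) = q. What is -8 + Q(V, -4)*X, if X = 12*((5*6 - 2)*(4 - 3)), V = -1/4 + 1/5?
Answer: -124/5 ≈ -24.800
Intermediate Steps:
V = -1/20 (V = -1*¼ + 1*(⅕) = -¼ + ⅕ = -1/20 ≈ -0.050000)
X = 336 (X = 12*((30 - 2)*1) = 12*(28*1) = 12*28 = 336)
-8 + Q(V, -4)*X = -8 - 1/20*336 = -8 - 84/5 = -124/5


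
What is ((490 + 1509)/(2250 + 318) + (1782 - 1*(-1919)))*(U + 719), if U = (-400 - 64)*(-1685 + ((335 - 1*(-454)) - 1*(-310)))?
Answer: 2591599766041/2568 ≈ 1.0092e+9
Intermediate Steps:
U = 271904 (U = -464*(-1685 + ((335 + 454) + 310)) = -464*(-1685 + (789 + 310)) = -464*(-1685 + 1099) = -464*(-586) = 271904)
((490 + 1509)/(2250 + 318) + (1782 - 1*(-1919)))*(U + 719) = ((490 + 1509)/(2250 + 318) + (1782 - 1*(-1919)))*(271904 + 719) = (1999/2568 + (1782 + 1919))*272623 = (1999*(1/2568) + 3701)*272623 = (1999/2568 + 3701)*272623 = (9506167/2568)*272623 = 2591599766041/2568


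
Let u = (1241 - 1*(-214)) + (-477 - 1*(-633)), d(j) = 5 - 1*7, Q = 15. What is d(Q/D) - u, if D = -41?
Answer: -1613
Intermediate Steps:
d(j) = -2 (d(j) = 5 - 7 = -2)
u = 1611 (u = (1241 + 214) + (-477 + 633) = 1455 + 156 = 1611)
d(Q/D) - u = -2 - 1*1611 = -2 - 1611 = -1613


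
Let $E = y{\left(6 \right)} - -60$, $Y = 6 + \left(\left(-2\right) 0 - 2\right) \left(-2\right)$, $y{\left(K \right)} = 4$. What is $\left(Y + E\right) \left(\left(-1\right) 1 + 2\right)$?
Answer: $74$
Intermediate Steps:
$Y = 10$ ($Y = 6 + \left(0 - 2\right) \left(-2\right) = 6 - -4 = 6 + 4 = 10$)
$E = 64$ ($E = 4 - -60 = 4 + 60 = 64$)
$\left(Y + E\right) \left(\left(-1\right) 1 + 2\right) = \left(10 + 64\right) \left(\left(-1\right) 1 + 2\right) = 74 \left(-1 + 2\right) = 74 \cdot 1 = 74$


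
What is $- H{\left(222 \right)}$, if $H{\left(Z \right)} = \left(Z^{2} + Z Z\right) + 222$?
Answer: $-98790$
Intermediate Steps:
$H{\left(Z \right)} = 222 + 2 Z^{2}$ ($H{\left(Z \right)} = \left(Z^{2} + Z^{2}\right) + 222 = 2 Z^{2} + 222 = 222 + 2 Z^{2}$)
$- H{\left(222 \right)} = - (222 + 2 \cdot 222^{2}) = - (222 + 2 \cdot 49284) = - (222 + 98568) = \left(-1\right) 98790 = -98790$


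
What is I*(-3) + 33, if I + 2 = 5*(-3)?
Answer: 84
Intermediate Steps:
I = -17 (I = -2 + 5*(-3) = -2 - 15 = -17)
I*(-3) + 33 = -17*(-3) + 33 = 51 + 33 = 84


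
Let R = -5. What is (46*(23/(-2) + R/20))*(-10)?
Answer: 5405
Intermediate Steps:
(46*(23/(-2) + R/20))*(-10) = (46*(23/(-2) - 5/20))*(-10) = (46*(23*(-1/2) - 5*1/20))*(-10) = (46*(-23/2 - 1/4))*(-10) = (46*(-47/4))*(-10) = -1081/2*(-10) = 5405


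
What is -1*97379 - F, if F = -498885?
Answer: 401506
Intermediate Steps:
-1*97379 - F = -1*97379 - 1*(-498885) = -97379 + 498885 = 401506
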